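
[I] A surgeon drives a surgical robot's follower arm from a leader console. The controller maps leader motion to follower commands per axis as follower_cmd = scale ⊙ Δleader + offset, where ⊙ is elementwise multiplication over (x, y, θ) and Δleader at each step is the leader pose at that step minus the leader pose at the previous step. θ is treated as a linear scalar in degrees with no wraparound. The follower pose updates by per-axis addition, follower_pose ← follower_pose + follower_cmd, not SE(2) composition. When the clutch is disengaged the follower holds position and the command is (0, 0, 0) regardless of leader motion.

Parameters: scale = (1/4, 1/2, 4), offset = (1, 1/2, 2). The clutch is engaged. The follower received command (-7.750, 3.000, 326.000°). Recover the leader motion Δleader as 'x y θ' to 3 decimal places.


-35.000 5.000 81.000

axis x: (-7.750 − 1) / (1/4) = -35.000
axis y: (3.000 − 1/2) / (1/2) = 5.000
axis θ: (326.000 − 2) / (4) = 81.000


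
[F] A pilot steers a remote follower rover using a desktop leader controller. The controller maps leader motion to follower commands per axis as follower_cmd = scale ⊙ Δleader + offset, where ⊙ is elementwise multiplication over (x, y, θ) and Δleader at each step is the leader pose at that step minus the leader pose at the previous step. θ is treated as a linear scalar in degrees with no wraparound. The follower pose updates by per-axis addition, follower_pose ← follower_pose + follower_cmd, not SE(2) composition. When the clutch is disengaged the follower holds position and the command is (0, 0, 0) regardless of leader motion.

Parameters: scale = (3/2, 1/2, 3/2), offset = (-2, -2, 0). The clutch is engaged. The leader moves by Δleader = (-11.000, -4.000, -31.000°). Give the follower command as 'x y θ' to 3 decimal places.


axis x: 3/2·-11.000 + -2 = -18.500
axis y: 1/2·-4.000 + -2 = -4.000
axis θ: 3/2·-31.000 + 0 = -46.500

-18.500 -4.000 -46.500


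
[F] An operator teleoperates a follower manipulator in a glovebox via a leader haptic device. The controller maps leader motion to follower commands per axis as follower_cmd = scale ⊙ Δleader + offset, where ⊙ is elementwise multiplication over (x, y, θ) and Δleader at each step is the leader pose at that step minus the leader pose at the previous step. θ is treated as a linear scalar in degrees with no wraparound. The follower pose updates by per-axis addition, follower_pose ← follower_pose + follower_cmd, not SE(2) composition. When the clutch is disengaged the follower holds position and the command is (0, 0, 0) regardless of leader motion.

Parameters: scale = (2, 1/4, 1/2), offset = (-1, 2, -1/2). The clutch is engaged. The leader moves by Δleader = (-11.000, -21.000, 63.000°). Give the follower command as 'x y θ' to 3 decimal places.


axis x: 2·-11.000 + -1 = -23.000
axis y: 1/4·-21.000 + 2 = -3.250
axis θ: 1/2·63.000 + -1/2 = 31.000

-23.000 -3.250 31.000


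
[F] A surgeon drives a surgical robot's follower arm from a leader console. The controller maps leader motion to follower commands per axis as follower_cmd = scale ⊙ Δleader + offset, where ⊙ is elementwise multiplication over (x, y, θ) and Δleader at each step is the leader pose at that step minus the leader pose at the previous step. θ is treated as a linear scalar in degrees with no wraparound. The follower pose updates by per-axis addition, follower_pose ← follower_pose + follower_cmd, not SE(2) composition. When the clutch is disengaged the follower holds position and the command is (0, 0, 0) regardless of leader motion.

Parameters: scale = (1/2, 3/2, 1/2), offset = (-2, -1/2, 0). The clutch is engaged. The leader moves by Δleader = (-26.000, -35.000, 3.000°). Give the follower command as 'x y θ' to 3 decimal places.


axis x: 1/2·-26.000 + -2 = -15.000
axis y: 3/2·-35.000 + -1/2 = -53.000
axis θ: 1/2·3.000 + 0 = 1.500

-15.000 -53.000 1.500


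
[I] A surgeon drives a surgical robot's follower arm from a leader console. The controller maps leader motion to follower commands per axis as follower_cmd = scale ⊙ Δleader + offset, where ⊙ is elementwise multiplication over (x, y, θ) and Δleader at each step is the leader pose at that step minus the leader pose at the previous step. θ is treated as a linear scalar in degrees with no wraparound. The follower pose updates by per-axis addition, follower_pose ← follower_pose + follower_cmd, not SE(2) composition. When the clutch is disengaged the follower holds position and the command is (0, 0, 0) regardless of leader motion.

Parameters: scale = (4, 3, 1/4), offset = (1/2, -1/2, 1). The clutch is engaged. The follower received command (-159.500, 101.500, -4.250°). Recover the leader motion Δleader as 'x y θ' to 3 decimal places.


axis x: (-159.500 − 1/2) / (4) = -40.000
axis y: (101.500 − -1/2) / (3) = 34.000
axis θ: (-4.250 − 1) / (1/4) = -21.000

-40.000 34.000 -21.000


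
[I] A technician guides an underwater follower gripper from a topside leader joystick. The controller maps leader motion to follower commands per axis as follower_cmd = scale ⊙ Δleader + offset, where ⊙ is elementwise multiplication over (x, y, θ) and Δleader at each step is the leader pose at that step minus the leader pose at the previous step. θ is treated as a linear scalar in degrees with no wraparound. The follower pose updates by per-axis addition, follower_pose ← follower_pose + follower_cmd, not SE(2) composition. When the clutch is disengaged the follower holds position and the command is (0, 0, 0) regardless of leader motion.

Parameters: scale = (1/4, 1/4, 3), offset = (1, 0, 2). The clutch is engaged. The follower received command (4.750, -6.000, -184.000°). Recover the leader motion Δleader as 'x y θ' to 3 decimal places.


axis x: (4.750 − 1) / (1/4) = 15.000
axis y: (-6.000 − 0) / (1/4) = -24.000
axis θ: (-184.000 − 2) / (3) = -62.000

15.000 -24.000 -62.000


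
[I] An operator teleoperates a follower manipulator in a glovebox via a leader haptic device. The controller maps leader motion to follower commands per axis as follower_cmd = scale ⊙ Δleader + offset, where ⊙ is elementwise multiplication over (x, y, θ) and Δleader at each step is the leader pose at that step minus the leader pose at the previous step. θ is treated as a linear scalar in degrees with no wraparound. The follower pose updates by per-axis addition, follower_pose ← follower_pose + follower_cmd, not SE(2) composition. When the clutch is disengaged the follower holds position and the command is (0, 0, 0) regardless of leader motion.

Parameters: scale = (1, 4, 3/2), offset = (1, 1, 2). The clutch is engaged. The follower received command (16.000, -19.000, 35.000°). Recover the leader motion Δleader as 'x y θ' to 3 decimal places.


axis x: (16.000 − 1) / (1) = 15.000
axis y: (-19.000 − 1) / (4) = -5.000
axis θ: (35.000 − 2) / (3/2) = 22.000

15.000 -5.000 22.000


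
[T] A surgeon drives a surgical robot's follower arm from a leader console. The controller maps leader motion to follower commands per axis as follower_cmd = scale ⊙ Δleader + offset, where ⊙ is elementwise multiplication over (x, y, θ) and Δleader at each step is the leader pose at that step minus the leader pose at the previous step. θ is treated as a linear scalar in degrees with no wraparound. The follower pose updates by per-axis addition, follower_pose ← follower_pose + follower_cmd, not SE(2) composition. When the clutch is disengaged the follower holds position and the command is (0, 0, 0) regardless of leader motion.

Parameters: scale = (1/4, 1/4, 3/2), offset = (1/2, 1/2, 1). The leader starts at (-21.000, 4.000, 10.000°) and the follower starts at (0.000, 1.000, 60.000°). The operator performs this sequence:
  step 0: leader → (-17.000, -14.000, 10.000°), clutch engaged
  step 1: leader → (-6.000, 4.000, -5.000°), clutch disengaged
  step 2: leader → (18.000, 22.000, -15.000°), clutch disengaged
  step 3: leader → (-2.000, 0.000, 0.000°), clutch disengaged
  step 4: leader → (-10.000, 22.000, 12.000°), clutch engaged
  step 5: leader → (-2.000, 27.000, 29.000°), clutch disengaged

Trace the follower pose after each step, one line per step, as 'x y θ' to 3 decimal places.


1.500 -3.000 61.000
1.500 -3.000 61.000
1.500 -3.000 61.000
1.500 -3.000 61.000
0.000 3.000 80.000
0.000 3.000 80.000

step 0: Δleader=(4.000, -18.000, 0.000°), engaged; cmd=(1.500, -4.000, 1.000°) → follower=(1.500, -3.000, 61.000°)
step 1: Δleader=(11.000, 18.000, -15.000°), disengaged; cmd=(0,0,0) → follower holds at (1.500, -3.000, 61.000°)
step 2: Δleader=(24.000, 18.000, -10.000°), disengaged; cmd=(0,0,0) → follower holds at (1.500, -3.000, 61.000°)
step 3: Δleader=(-20.000, -22.000, 15.000°), disengaged; cmd=(0,0,0) → follower holds at (1.500, -3.000, 61.000°)
step 4: Δleader=(-8.000, 22.000, 12.000°), engaged; cmd=(-1.500, 6.000, 19.000°) → follower=(0.000, 3.000, 80.000°)
step 5: Δleader=(8.000, 5.000, 17.000°), disengaged; cmd=(0,0,0) → follower holds at (0.000, 3.000, 80.000°)


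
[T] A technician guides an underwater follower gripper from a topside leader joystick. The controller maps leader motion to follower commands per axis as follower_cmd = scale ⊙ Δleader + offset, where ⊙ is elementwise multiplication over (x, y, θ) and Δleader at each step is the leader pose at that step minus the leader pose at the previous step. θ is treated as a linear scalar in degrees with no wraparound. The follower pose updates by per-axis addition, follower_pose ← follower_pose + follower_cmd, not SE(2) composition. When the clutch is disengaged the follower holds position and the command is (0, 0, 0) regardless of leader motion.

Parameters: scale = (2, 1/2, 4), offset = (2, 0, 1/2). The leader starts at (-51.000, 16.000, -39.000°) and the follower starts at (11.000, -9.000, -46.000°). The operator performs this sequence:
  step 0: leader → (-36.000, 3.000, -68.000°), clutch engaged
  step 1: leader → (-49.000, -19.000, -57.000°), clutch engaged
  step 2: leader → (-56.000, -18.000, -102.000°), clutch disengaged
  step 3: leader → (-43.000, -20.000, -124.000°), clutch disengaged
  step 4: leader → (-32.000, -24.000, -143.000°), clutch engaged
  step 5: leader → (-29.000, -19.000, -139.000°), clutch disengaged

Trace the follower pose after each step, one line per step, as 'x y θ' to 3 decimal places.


43.000 -15.500 -161.500
19.000 -26.500 -117.000
19.000 -26.500 -117.000
19.000 -26.500 -117.000
43.000 -28.500 -192.500
43.000 -28.500 -192.500

step 0: Δleader=(15.000, -13.000, -29.000°), engaged; cmd=(32.000, -6.500, -115.500°) → follower=(43.000, -15.500, -161.500°)
step 1: Δleader=(-13.000, -22.000, 11.000°), engaged; cmd=(-24.000, -11.000, 44.500°) → follower=(19.000, -26.500, -117.000°)
step 2: Δleader=(-7.000, 1.000, -45.000°), disengaged; cmd=(0,0,0) → follower holds at (19.000, -26.500, -117.000°)
step 3: Δleader=(13.000, -2.000, -22.000°), disengaged; cmd=(0,0,0) → follower holds at (19.000, -26.500, -117.000°)
step 4: Δleader=(11.000, -4.000, -19.000°), engaged; cmd=(24.000, -2.000, -75.500°) → follower=(43.000, -28.500, -192.500°)
step 5: Δleader=(3.000, 5.000, 4.000°), disengaged; cmd=(0,0,0) → follower holds at (43.000, -28.500, -192.500°)


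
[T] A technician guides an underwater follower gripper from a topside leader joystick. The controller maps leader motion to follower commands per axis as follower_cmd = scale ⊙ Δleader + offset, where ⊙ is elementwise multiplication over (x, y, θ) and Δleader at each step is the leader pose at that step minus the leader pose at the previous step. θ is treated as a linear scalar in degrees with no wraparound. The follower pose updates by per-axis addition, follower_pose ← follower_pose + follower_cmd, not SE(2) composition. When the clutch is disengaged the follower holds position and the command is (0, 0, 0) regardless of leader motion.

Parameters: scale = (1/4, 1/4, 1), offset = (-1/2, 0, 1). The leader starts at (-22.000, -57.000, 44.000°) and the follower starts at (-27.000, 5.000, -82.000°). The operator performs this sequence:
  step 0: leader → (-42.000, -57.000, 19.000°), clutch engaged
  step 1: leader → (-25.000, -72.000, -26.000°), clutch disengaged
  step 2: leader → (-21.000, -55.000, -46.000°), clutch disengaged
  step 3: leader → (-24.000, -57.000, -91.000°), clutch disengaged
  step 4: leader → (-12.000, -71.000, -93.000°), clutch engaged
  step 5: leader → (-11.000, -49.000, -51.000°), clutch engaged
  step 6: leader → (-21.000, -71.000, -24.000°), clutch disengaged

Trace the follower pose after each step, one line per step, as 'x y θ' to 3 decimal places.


step 0: Δleader=(-20.000, 0.000, -25.000°), engaged; cmd=(-5.500, 0.000, -24.000°) → follower=(-32.500, 5.000, -106.000°)
step 1: Δleader=(17.000, -15.000, -45.000°), disengaged; cmd=(0,0,0) → follower holds at (-32.500, 5.000, -106.000°)
step 2: Δleader=(4.000, 17.000, -20.000°), disengaged; cmd=(0,0,0) → follower holds at (-32.500, 5.000, -106.000°)
step 3: Δleader=(-3.000, -2.000, -45.000°), disengaged; cmd=(0,0,0) → follower holds at (-32.500, 5.000, -106.000°)
step 4: Δleader=(12.000, -14.000, -2.000°), engaged; cmd=(2.500, -3.500, -1.000°) → follower=(-30.000, 1.500, -107.000°)
step 5: Δleader=(1.000, 22.000, 42.000°), engaged; cmd=(-0.250, 5.500, 43.000°) → follower=(-30.250, 7.000, -64.000°)
step 6: Δleader=(-10.000, -22.000, 27.000°), disengaged; cmd=(0,0,0) → follower holds at (-30.250, 7.000, -64.000°)

-32.500 5.000 -106.000
-32.500 5.000 -106.000
-32.500 5.000 -106.000
-32.500 5.000 -106.000
-30.000 1.500 -107.000
-30.250 7.000 -64.000
-30.250 7.000 -64.000


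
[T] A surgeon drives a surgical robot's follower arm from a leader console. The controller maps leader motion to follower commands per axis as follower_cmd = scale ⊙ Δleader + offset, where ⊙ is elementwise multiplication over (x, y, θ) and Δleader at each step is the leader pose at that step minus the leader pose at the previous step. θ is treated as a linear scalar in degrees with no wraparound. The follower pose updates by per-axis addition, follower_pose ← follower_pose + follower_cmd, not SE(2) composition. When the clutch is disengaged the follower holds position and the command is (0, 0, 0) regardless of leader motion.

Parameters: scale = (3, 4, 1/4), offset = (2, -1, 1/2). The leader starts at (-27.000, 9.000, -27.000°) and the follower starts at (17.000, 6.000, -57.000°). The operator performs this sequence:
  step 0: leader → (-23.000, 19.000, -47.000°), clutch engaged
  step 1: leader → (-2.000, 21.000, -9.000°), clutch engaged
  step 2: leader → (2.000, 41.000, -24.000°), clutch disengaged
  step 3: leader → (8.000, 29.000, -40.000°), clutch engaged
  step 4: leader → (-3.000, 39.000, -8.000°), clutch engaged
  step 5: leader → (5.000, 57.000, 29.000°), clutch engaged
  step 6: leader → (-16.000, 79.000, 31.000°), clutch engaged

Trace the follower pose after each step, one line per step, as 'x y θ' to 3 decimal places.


31.000 45.000 -61.500
96.000 52.000 -51.500
96.000 52.000 -51.500
116.000 3.000 -55.000
85.000 42.000 -46.500
111.000 113.000 -36.750
50.000 200.000 -35.750

step 0: Δleader=(4.000, 10.000, -20.000°), engaged; cmd=(14.000, 39.000, -4.500°) → follower=(31.000, 45.000, -61.500°)
step 1: Δleader=(21.000, 2.000, 38.000°), engaged; cmd=(65.000, 7.000, 10.000°) → follower=(96.000, 52.000, -51.500°)
step 2: Δleader=(4.000, 20.000, -15.000°), disengaged; cmd=(0,0,0) → follower holds at (96.000, 52.000, -51.500°)
step 3: Δleader=(6.000, -12.000, -16.000°), engaged; cmd=(20.000, -49.000, -3.500°) → follower=(116.000, 3.000, -55.000°)
step 4: Δleader=(-11.000, 10.000, 32.000°), engaged; cmd=(-31.000, 39.000, 8.500°) → follower=(85.000, 42.000, -46.500°)
step 5: Δleader=(8.000, 18.000, 37.000°), engaged; cmd=(26.000, 71.000, 9.750°) → follower=(111.000, 113.000, -36.750°)
step 6: Δleader=(-21.000, 22.000, 2.000°), engaged; cmd=(-61.000, 87.000, 1.000°) → follower=(50.000, 200.000, -35.750°)


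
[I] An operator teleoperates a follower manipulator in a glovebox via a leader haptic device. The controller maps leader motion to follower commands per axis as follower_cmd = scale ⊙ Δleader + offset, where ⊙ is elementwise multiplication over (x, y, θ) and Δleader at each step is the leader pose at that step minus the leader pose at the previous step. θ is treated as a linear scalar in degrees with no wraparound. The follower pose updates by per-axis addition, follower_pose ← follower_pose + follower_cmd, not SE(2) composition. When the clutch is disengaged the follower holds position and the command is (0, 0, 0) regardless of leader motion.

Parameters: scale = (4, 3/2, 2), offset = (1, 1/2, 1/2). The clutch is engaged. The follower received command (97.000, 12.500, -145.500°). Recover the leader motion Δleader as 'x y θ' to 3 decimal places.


axis x: (97.000 − 1) / (4) = 24.000
axis y: (12.500 − 1/2) / (3/2) = 8.000
axis θ: (-145.500 − 1/2) / (2) = -73.000

24.000 8.000 -73.000


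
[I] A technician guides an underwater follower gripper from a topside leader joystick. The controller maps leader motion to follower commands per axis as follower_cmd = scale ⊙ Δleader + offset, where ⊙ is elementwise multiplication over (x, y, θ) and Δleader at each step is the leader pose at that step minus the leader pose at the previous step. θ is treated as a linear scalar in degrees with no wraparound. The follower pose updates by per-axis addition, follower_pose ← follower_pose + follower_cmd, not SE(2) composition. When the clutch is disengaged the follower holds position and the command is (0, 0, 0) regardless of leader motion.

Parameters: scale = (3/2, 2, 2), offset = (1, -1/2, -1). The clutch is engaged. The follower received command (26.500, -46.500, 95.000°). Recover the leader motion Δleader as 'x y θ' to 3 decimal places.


17.000 -23.000 48.000

axis x: (26.500 − 1) / (3/2) = 17.000
axis y: (-46.500 − -1/2) / (2) = -23.000
axis θ: (95.000 − -1) / (2) = 48.000


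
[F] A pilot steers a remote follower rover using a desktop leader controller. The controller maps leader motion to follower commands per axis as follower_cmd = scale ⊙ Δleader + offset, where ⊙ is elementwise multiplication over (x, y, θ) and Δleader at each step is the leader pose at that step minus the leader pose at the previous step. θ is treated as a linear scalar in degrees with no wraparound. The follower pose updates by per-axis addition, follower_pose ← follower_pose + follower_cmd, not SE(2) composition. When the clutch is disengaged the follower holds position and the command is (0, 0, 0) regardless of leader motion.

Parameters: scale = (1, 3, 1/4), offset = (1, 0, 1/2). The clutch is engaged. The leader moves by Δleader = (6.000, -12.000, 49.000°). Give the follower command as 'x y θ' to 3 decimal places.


axis x: 1·6.000 + 1 = 7.000
axis y: 3·-12.000 + 0 = -36.000
axis θ: 1/4·49.000 + 1/2 = 12.750

7.000 -36.000 12.750


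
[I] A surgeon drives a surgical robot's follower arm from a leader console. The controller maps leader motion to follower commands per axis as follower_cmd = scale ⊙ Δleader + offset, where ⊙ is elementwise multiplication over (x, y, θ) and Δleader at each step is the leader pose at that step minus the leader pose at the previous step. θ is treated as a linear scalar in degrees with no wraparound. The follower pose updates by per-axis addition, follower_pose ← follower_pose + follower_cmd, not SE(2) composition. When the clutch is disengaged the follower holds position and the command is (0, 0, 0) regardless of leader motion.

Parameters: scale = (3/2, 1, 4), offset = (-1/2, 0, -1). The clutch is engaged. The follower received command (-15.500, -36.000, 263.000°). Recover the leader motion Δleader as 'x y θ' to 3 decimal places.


-10.000 -36.000 66.000

axis x: (-15.500 − -1/2) / (3/2) = -10.000
axis y: (-36.000 − 0) / (1) = -36.000
axis θ: (263.000 − -1) / (4) = 66.000


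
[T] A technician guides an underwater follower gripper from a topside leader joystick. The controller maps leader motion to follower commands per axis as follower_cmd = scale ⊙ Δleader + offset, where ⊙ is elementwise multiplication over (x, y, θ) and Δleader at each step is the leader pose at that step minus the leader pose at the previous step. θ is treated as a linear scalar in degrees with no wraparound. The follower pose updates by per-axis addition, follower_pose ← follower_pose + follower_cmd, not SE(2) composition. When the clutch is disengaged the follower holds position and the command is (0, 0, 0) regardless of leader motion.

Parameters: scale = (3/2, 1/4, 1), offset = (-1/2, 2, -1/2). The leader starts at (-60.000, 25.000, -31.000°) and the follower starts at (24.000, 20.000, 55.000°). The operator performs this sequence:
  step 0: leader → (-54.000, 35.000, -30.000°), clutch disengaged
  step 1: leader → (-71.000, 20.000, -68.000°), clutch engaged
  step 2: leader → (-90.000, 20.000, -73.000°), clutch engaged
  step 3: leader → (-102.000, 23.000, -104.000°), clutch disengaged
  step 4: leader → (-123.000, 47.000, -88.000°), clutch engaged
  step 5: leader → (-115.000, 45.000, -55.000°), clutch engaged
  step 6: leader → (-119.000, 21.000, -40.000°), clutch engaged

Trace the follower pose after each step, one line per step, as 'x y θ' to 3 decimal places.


step 0: Δleader=(6.000, 10.000, 1.000°), disengaged; cmd=(0,0,0) → follower holds at (24.000, 20.000, 55.000°)
step 1: Δleader=(-17.000, -15.000, -38.000°), engaged; cmd=(-26.000, -1.750, -38.500°) → follower=(-2.000, 18.250, 16.500°)
step 2: Δleader=(-19.000, 0.000, -5.000°), engaged; cmd=(-29.000, 2.000, -5.500°) → follower=(-31.000, 20.250, 11.000°)
step 3: Δleader=(-12.000, 3.000, -31.000°), disengaged; cmd=(0,0,0) → follower holds at (-31.000, 20.250, 11.000°)
step 4: Δleader=(-21.000, 24.000, 16.000°), engaged; cmd=(-32.000, 8.000, 15.500°) → follower=(-63.000, 28.250, 26.500°)
step 5: Δleader=(8.000, -2.000, 33.000°), engaged; cmd=(11.500, 1.500, 32.500°) → follower=(-51.500, 29.750, 59.000°)
step 6: Δleader=(-4.000, -24.000, 15.000°), engaged; cmd=(-6.500, -4.000, 14.500°) → follower=(-58.000, 25.750, 73.500°)

24.000 20.000 55.000
-2.000 18.250 16.500
-31.000 20.250 11.000
-31.000 20.250 11.000
-63.000 28.250 26.500
-51.500 29.750 59.000
-58.000 25.750 73.500


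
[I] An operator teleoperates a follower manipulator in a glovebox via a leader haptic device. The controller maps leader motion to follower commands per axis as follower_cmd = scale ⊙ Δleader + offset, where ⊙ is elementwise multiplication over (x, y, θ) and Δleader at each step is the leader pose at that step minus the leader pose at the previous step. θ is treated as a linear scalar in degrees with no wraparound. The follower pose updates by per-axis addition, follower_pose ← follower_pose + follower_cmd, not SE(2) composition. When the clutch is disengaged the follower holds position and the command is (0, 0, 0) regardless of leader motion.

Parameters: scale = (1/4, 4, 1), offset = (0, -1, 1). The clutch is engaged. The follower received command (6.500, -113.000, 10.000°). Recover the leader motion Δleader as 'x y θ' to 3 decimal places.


axis x: (6.500 − 0) / (1/4) = 26.000
axis y: (-113.000 − -1) / (4) = -28.000
axis θ: (10.000 − 1) / (1) = 9.000

26.000 -28.000 9.000


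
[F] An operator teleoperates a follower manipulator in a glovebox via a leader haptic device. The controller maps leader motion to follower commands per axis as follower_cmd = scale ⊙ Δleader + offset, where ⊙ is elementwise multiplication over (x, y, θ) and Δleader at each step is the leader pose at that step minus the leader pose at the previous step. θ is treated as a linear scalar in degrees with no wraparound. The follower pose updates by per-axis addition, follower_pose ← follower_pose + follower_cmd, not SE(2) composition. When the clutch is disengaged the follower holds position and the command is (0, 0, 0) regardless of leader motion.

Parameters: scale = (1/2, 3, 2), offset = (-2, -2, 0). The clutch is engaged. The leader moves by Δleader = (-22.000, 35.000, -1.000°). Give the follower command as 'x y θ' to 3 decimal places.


axis x: 1/2·-22.000 + -2 = -13.000
axis y: 3·35.000 + -2 = 103.000
axis θ: 2·-1.000 + 0 = -2.000

-13.000 103.000 -2.000


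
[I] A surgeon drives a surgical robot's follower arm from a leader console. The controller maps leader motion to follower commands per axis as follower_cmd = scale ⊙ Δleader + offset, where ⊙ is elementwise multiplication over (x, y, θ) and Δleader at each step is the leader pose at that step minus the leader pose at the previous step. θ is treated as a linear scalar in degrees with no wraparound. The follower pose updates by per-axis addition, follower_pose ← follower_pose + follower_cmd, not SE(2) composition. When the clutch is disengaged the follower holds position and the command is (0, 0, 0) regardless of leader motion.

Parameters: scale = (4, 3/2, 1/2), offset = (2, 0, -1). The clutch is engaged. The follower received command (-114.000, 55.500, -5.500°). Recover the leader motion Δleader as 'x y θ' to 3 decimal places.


axis x: (-114.000 − 2) / (4) = -29.000
axis y: (55.500 − 0) / (3/2) = 37.000
axis θ: (-5.500 − -1) / (1/2) = -9.000

-29.000 37.000 -9.000


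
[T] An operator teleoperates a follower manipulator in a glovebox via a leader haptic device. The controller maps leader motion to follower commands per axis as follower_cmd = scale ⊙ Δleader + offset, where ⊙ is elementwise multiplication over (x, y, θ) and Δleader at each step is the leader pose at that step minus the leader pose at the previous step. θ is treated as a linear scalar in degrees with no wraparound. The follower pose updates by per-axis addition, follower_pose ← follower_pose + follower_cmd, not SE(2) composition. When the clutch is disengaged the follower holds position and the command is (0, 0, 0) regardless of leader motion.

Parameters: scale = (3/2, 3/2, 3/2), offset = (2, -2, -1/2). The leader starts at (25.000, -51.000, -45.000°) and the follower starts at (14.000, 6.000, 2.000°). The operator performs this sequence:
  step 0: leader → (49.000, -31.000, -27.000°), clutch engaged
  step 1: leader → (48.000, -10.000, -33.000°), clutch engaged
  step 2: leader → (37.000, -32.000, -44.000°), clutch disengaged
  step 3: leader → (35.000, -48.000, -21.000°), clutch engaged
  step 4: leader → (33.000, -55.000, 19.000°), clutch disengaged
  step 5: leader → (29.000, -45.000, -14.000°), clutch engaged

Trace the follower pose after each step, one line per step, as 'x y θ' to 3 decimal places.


52.000 34.000 28.500
52.500 63.500 19.000
52.500 63.500 19.000
51.500 37.500 53.000
51.500 37.500 53.000
47.500 50.500 3.000

step 0: Δleader=(24.000, 20.000, 18.000°), engaged; cmd=(38.000, 28.000, 26.500°) → follower=(52.000, 34.000, 28.500°)
step 1: Δleader=(-1.000, 21.000, -6.000°), engaged; cmd=(0.500, 29.500, -9.500°) → follower=(52.500, 63.500, 19.000°)
step 2: Δleader=(-11.000, -22.000, -11.000°), disengaged; cmd=(0,0,0) → follower holds at (52.500, 63.500, 19.000°)
step 3: Δleader=(-2.000, -16.000, 23.000°), engaged; cmd=(-1.000, -26.000, 34.000°) → follower=(51.500, 37.500, 53.000°)
step 4: Δleader=(-2.000, -7.000, 40.000°), disengaged; cmd=(0,0,0) → follower holds at (51.500, 37.500, 53.000°)
step 5: Δleader=(-4.000, 10.000, -33.000°), engaged; cmd=(-4.000, 13.000, -50.000°) → follower=(47.500, 50.500, 3.000°)


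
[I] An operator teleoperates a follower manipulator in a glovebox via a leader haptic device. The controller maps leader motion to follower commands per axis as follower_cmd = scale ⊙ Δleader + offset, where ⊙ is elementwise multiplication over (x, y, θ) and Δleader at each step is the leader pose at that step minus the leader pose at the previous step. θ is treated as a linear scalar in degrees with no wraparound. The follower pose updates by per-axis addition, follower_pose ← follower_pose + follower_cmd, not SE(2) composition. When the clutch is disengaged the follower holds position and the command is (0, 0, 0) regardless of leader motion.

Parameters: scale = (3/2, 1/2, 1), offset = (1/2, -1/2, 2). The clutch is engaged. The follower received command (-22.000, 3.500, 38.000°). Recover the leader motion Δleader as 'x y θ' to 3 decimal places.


axis x: (-22.000 − 1/2) / (3/2) = -15.000
axis y: (3.500 − -1/2) / (1/2) = 8.000
axis θ: (38.000 − 2) / (1) = 36.000

-15.000 8.000 36.000


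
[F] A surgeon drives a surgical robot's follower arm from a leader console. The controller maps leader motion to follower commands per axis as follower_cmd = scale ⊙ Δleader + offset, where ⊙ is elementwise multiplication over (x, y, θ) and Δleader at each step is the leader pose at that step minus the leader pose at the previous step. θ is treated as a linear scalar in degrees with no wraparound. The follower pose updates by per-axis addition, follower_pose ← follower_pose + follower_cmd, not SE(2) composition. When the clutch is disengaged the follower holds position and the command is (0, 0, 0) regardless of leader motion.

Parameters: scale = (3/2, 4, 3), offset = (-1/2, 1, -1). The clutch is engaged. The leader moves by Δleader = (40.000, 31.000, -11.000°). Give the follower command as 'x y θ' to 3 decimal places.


axis x: 3/2·40.000 + -1/2 = 59.500
axis y: 4·31.000 + 1 = 125.000
axis θ: 3·-11.000 + -1 = -34.000

59.500 125.000 -34.000


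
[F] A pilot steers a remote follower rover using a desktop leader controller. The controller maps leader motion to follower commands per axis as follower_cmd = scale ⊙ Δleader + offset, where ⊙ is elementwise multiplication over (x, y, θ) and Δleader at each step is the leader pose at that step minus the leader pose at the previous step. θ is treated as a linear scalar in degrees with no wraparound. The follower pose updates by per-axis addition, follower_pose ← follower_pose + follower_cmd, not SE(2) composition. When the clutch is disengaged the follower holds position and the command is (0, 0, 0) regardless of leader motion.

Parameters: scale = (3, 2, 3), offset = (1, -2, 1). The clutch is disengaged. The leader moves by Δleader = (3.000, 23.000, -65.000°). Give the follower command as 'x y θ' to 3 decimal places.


0.000 0.000 0.000

clutch disengaged → follower holds; cmd = (0, 0, 0)


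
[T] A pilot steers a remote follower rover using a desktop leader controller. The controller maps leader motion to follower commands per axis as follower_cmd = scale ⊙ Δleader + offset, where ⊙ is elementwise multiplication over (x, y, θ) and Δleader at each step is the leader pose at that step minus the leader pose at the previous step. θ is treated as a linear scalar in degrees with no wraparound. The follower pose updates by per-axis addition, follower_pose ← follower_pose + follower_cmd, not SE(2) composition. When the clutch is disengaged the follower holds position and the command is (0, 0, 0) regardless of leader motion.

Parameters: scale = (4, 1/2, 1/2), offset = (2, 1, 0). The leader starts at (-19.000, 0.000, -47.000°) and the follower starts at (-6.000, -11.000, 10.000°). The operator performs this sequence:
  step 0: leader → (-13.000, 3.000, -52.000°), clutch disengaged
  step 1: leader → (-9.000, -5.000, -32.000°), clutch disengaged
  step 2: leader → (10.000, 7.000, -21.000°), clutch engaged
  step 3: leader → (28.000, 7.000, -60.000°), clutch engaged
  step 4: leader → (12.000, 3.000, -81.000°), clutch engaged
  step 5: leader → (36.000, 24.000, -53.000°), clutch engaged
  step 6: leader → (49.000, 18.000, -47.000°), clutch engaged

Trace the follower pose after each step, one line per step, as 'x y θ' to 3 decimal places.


step 0: Δleader=(6.000, 3.000, -5.000°), disengaged; cmd=(0,0,0) → follower holds at (-6.000, -11.000, 10.000°)
step 1: Δleader=(4.000, -8.000, 20.000°), disengaged; cmd=(0,0,0) → follower holds at (-6.000, -11.000, 10.000°)
step 2: Δleader=(19.000, 12.000, 11.000°), engaged; cmd=(78.000, 7.000, 5.500°) → follower=(72.000, -4.000, 15.500°)
step 3: Δleader=(18.000, 0.000, -39.000°), engaged; cmd=(74.000, 1.000, -19.500°) → follower=(146.000, -3.000, -4.000°)
step 4: Δleader=(-16.000, -4.000, -21.000°), engaged; cmd=(-62.000, -1.000, -10.500°) → follower=(84.000, -4.000, -14.500°)
step 5: Δleader=(24.000, 21.000, 28.000°), engaged; cmd=(98.000, 11.500, 14.000°) → follower=(182.000, 7.500, -0.500°)
step 6: Δleader=(13.000, -6.000, 6.000°), engaged; cmd=(54.000, -2.000, 3.000°) → follower=(236.000, 5.500, 2.500°)

-6.000 -11.000 10.000
-6.000 -11.000 10.000
72.000 -4.000 15.500
146.000 -3.000 -4.000
84.000 -4.000 -14.500
182.000 7.500 -0.500
236.000 5.500 2.500


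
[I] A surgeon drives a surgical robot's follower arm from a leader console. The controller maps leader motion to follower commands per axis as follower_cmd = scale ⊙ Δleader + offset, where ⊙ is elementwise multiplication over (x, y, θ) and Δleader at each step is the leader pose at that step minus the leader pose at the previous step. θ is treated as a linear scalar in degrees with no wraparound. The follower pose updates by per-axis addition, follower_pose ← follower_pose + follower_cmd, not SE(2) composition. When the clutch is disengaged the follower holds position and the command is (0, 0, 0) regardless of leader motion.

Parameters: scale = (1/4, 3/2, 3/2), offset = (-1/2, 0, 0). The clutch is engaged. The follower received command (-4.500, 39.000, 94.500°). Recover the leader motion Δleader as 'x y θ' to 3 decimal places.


-16.000 26.000 63.000

axis x: (-4.500 − -1/2) / (1/4) = -16.000
axis y: (39.000 − 0) / (3/2) = 26.000
axis θ: (94.500 − 0) / (3/2) = 63.000


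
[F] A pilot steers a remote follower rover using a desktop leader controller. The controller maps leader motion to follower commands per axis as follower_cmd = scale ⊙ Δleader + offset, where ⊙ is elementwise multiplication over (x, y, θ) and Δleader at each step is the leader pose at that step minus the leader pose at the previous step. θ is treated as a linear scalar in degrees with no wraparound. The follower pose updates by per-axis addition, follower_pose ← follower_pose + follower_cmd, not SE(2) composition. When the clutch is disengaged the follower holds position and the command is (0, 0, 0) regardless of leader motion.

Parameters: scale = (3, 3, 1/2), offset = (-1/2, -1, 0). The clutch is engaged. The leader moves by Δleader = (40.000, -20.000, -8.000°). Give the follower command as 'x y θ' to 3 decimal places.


axis x: 3·40.000 + -1/2 = 119.500
axis y: 3·-20.000 + -1 = -61.000
axis θ: 1/2·-8.000 + 0 = -4.000

119.500 -61.000 -4.000


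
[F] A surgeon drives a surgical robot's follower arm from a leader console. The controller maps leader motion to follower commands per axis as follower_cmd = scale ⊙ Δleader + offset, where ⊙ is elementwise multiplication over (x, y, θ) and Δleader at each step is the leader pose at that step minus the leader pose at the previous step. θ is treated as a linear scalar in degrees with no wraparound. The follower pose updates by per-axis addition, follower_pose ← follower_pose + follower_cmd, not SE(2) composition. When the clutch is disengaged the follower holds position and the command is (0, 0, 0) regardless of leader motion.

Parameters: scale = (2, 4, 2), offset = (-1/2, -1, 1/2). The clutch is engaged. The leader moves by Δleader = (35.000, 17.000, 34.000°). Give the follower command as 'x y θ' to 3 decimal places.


axis x: 2·35.000 + -1/2 = 69.500
axis y: 4·17.000 + -1 = 67.000
axis θ: 2·34.000 + 1/2 = 68.500

69.500 67.000 68.500


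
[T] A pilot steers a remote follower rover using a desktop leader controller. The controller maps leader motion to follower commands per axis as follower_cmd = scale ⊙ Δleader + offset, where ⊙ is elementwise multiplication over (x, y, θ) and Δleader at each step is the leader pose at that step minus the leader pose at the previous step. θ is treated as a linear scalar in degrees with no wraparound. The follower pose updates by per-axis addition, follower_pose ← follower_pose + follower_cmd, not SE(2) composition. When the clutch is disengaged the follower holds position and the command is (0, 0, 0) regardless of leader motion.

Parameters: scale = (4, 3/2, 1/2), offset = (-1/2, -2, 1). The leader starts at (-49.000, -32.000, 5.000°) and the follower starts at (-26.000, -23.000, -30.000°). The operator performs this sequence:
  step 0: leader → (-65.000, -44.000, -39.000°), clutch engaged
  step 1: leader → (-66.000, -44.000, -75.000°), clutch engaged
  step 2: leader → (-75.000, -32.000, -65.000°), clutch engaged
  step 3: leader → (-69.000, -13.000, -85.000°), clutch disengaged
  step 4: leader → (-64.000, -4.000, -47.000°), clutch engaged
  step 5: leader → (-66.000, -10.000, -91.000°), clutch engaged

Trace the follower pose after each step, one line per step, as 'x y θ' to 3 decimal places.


-90.500 -43.000 -51.000
-95.000 -45.000 -68.000
-131.500 -29.000 -62.000
-131.500 -29.000 -62.000
-112.000 -17.500 -42.000
-120.500 -28.500 -63.000

step 0: Δleader=(-16.000, -12.000, -44.000°), engaged; cmd=(-64.500, -20.000, -21.000°) → follower=(-90.500, -43.000, -51.000°)
step 1: Δleader=(-1.000, 0.000, -36.000°), engaged; cmd=(-4.500, -2.000, -17.000°) → follower=(-95.000, -45.000, -68.000°)
step 2: Δleader=(-9.000, 12.000, 10.000°), engaged; cmd=(-36.500, 16.000, 6.000°) → follower=(-131.500, -29.000, -62.000°)
step 3: Δleader=(6.000, 19.000, -20.000°), disengaged; cmd=(0,0,0) → follower holds at (-131.500, -29.000, -62.000°)
step 4: Δleader=(5.000, 9.000, 38.000°), engaged; cmd=(19.500, 11.500, 20.000°) → follower=(-112.000, -17.500, -42.000°)
step 5: Δleader=(-2.000, -6.000, -44.000°), engaged; cmd=(-8.500, -11.000, -21.000°) → follower=(-120.500, -28.500, -63.000°)


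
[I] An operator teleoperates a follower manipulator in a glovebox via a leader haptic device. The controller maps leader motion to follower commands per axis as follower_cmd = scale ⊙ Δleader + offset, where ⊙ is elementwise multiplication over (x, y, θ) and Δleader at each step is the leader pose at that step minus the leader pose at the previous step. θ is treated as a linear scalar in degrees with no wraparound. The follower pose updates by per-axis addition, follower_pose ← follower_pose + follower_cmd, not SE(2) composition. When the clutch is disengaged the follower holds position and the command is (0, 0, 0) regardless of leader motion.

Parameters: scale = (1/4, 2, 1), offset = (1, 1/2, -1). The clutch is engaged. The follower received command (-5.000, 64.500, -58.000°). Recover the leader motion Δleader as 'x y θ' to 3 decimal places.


axis x: (-5.000 − 1) / (1/4) = -24.000
axis y: (64.500 − 1/2) / (2) = 32.000
axis θ: (-58.000 − -1) / (1) = -57.000

-24.000 32.000 -57.000


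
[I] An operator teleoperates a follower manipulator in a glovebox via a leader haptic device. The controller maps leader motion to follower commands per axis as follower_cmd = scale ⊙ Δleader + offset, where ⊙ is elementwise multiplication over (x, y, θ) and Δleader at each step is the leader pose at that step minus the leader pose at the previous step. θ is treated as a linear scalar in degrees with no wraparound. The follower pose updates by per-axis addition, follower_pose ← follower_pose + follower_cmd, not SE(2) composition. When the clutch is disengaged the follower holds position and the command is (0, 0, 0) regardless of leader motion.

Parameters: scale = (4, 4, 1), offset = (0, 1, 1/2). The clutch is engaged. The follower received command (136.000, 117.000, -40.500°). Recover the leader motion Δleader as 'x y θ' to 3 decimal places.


axis x: (136.000 − 0) / (4) = 34.000
axis y: (117.000 − 1) / (4) = 29.000
axis θ: (-40.500 − 1/2) / (1) = -41.000

34.000 29.000 -41.000
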